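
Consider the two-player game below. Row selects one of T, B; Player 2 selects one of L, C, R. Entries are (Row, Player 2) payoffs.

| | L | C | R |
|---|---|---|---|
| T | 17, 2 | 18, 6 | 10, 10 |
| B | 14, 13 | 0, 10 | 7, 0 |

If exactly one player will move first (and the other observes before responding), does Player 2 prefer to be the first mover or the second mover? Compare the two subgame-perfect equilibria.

If Row leads: Player 2's best replies are T→R, B→L; Row's induced payoffs 10, 14; outcome (B, L), payoffs (14, 13).
If Player 2 leads: Row's best replies are L→T, C→T, R→T; Player 2's induced payoffs 2, 6, 10; outcome (T, R), payoffs (10, 10).
Player 2 gets 10 moving first and 13 moving second, so Player 2 prefers to move second.

second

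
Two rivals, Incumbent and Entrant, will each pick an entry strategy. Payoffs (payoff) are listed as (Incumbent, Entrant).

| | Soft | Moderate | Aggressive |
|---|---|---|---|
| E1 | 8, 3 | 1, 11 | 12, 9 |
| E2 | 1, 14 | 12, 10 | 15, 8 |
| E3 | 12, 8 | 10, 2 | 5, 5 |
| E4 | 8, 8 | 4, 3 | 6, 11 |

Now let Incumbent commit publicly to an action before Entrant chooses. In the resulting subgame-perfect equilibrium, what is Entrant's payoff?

Work backward from Entrant's decision.
- E1: BR = Moderate, leader payoff 1.
- E2: BR = Soft, leader payoff 1.
- E3: BR = Soft, leader payoff 12.
- E4: BR = Aggressive, leader payoff 6.
Among 1, 1, 12, 6, the best is 12 at E3. Subgame-perfect outcome: (E3, Soft) with payoffs (12, 8).

8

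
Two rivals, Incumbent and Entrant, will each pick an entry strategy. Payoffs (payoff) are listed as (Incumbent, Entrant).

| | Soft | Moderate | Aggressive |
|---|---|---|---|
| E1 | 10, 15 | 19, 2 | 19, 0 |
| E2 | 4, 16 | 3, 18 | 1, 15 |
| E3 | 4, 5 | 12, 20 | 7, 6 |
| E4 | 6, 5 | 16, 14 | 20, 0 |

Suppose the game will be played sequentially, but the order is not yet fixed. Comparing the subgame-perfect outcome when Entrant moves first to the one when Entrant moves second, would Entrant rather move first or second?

If Incumbent leads: Entrant's best replies are E1→Soft, E2→Moderate, E3→Moderate, E4→Moderate; Incumbent's induced payoffs 10, 3, 12, 16; outcome (E4, Moderate), payoffs (16, 14).
If Entrant leads: Incumbent's best replies are Soft→E1, Moderate→E1, Aggressive→E4; Entrant's induced payoffs 15, 2, 0; outcome (E1, Soft), payoffs (10, 15).
Entrant gets 15 moving first and 14 moving second, so Entrant prefers to move first.

first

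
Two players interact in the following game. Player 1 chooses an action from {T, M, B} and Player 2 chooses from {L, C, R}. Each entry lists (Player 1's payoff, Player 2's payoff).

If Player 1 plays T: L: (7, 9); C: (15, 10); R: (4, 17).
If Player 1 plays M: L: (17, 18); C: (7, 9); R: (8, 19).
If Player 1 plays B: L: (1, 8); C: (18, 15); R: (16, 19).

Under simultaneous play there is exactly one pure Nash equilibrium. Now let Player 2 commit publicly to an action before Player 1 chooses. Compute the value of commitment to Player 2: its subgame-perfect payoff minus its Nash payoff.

Player 1 best-responds to each possible Player 2 move:
- L: BR = M, leader payoff 18.
- C: BR = B, leader payoff 15.
- R: BR = B, leader payoff 19.
Player 2's induced payoffs are 18, 15, 19, so Player 2 commits to R. Subgame-perfect outcome: (B, R) with payoffs (16, 19).
Under simultaneous play:
Player 1's best replies: L→M; C→B; R→B.
Player 2's best replies: T→R; M→R; B→R.
Only (B, R) has each player best-responding; Nash payoffs (16, 19).
Player 2's commitment gain: 19 − 19 = 0.

0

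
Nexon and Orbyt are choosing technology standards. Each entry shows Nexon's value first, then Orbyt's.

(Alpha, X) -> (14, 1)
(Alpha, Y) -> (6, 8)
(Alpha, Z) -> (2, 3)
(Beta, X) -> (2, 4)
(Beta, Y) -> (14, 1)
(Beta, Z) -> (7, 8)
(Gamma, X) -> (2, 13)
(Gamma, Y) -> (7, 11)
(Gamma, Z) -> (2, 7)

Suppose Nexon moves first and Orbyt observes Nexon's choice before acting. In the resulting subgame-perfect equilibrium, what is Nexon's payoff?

Solve by backward induction (Nexon leads).
- Alpha → Orbyt plays Y (best of 1, 8, 3); Nexon gets 6.
- Beta → Orbyt plays Z (best of 4, 1, 8); Nexon gets 7.
- Gamma → Orbyt plays X (best of 13, 11, 7); Nexon gets 2.
Nexon's induced payoffs are 6, 7, 2, so Nexon commits to Beta. Subgame-perfect outcome: (Beta, Z) with payoffs (7, 8).

7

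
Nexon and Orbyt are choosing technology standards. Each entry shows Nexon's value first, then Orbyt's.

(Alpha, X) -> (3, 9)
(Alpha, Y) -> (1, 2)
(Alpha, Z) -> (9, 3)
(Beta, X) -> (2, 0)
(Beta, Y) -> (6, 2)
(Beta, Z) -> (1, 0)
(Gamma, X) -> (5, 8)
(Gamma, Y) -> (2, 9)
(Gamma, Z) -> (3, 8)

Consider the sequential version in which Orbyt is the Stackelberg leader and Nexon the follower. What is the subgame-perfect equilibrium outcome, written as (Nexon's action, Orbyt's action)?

(Gamma, X)

Nexon best-responds to each possible Orbyt move:
- X → Nexon plays Gamma (best of 3, 2, 5); Orbyt gets 8.
- Y → Nexon plays Beta (best of 1, 6, 2); Orbyt gets 2.
- Z → Nexon plays Alpha (best of 9, 1, 3); Orbyt gets 3.
Among 8, 2, 3, the best is 8 at X. Subgame-perfect outcome: (Gamma, X) with payoffs (5, 8).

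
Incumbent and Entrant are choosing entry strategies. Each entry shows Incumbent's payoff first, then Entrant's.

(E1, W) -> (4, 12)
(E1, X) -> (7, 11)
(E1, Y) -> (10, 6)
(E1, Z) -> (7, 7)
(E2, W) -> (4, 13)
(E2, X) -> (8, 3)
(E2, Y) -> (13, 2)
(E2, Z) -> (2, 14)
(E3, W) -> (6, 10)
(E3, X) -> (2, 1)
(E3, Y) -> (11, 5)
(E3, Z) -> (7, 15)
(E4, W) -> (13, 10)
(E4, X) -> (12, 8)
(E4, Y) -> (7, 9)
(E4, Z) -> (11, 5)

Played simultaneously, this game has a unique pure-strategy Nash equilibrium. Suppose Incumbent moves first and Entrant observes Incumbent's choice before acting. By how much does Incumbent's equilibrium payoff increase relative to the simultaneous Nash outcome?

Work backward from Entrant's decision.
- E1: BR = W, leader payoff 4.
- E2: BR = Z, leader payoff 2.
- E3: BR = Z, leader payoff 7.
- E4: BR = W, leader payoff 13.
Maximizing over 4, 2, 7, 13, Incumbent chooses E4. Subgame-perfect outcome: (E4, W) with payoffs (13, 10).
For the simultaneous game, intersect best replies.
Incumbent's best replies: W→E4; X→E4; Y→E2; Z→E4.
Entrant's best replies: E1→W; E2→Z; E3→Z; E4→W.
The unique mutual best reply is (E4, W), giving (13, 10).
Incumbent's commitment gain: 13 − 13 = 0.

0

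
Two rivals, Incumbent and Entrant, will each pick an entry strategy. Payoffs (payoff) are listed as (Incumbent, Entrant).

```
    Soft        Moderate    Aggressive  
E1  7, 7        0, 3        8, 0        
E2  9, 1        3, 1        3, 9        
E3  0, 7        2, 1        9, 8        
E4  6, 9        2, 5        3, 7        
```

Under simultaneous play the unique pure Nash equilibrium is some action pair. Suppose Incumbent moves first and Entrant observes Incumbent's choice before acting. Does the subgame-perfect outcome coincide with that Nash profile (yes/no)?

yes

Work backward from Entrant's decision.
- E1: Entrant compares 7, 3, 0 and picks Soft; Incumbent would get 7.
- E2: Entrant compares 1, 1, 9 and picks Aggressive; Incumbent would get 3.
- E3: Entrant compares 7, 1, 8 and picks Aggressive; Incumbent would get 9.
- E4: Entrant compares 9, 5, 7 and picks Soft; Incumbent would get 6.
Maximizing over 7, 3, 9, 6, Incumbent chooses E3. Subgame-perfect outcome: (E3, Aggressive) with payoffs (9, 8).
Under simultaneous play:
Incumbent's best replies: Soft→E2; Moderate→E2; Aggressive→E3.
Entrant's best replies: E1→Soft; E2→Aggressive; E3→Aggressive; E4→Soft.
The unique mutual best reply is (E3, Aggressive), giving (9, 8).
Sequential outcome (E3, Aggressive) coincides with the Nash profile (E3, Aggressive).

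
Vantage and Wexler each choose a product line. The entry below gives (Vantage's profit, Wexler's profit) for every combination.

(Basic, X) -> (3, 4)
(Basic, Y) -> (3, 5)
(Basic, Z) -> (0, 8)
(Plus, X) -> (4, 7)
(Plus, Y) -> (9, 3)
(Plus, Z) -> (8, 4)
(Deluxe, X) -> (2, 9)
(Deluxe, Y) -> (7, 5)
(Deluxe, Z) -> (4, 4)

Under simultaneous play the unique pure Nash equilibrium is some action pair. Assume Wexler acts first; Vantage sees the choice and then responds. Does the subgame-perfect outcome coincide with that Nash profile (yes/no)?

Vantage best-responds to each possible Wexler move:
- X: Vantage compares 3, 4, 2 and picks Plus; Wexler would get 7.
- Y: Vantage compares 3, 9, 7 and picks Plus; Wexler would get 3.
- Z: Vantage compares 0, 8, 4 and picks Plus; Wexler would get 4.
Maximizing over 7, 3, 4, Wexler chooses X. Subgame-perfect outcome: (Plus, X) with payoffs (4, 7).
Under simultaneous play:
Vantage's best replies: X→Plus; Y→Plus; Z→Plus.
Wexler's best replies: Basic→Z; Plus→X; Deluxe→X.
Only (Plus, X) has each player best-responding; Nash payoffs (4, 7).
Sequential outcome (Plus, X) coincides with the Nash profile (Plus, X).

yes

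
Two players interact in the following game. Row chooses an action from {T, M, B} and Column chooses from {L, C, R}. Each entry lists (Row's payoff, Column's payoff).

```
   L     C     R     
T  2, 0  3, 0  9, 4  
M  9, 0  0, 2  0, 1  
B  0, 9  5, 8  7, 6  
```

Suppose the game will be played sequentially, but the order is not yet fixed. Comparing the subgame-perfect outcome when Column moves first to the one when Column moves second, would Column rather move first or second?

first

If Row leads: Column's best replies are T→R, M→C, B→L; Row's induced payoffs 9, 0, 0; outcome (T, R), payoffs (9, 4).
If Column leads: Row's best replies are L→M, C→B, R→T; Column's induced payoffs 0, 8, 4; outcome (B, C), payoffs (5, 8).
Column gets 8 moving first and 4 moving second, so Column prefers to move first.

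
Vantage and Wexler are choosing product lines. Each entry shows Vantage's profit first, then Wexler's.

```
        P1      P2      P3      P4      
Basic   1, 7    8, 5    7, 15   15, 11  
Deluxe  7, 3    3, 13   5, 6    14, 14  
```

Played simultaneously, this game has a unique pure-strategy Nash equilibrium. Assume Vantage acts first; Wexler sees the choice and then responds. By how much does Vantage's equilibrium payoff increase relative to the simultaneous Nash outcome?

7

Work backward from Wexler's decision.
- Basic: Wexler compares 7, 5, 15, 11 and picks P3; Vantage would get 7.
- Deluxe: Wexler compares 3, 13, 6, 14 and picks P4; Vantage would get 14.
Vantage's induced payoffs are 7, 14, so Vantage commits to Deluxe. Subgame-perfect outcome: (Deluxe, P4) with payoffs (14, 14).
For the simultaneous game, intersect best replies.
Vantage's best replies: P1→Deluxe; P2→Basic; P3→Basic; P4→Basic.
Wexler's best replies: Basic→P3; Deluxe→P4.
Only (Basic, P3) has each player best-responding; Nash payoffs (7, 15).
Vantage's commitment gain: 14 − 7 = 7.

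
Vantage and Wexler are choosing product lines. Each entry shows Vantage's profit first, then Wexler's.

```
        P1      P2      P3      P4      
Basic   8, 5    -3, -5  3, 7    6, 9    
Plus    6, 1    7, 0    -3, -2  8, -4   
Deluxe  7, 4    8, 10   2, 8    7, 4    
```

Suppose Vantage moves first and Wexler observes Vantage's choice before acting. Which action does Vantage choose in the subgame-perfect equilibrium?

Deluxe

Wexler best-responds to each possible Vantage move:
- Basic: Wexler compares 5, -5, 7, 9 and picks P4; Vantage would get 6.
- Plus: Wexler compares 1, 0, -2, -4 and picks P1; Vantage would get 6.
- Deluxe: Wexler compares 4, 10, 8, 4 and picks P2; Vantage would get 8.
Vantage's induced payoffs are 6, 6, 8, so Vantage commits to Deluxe. Subgame-perfect outcome: (Deluxe, P2) with payoffs (8, 10).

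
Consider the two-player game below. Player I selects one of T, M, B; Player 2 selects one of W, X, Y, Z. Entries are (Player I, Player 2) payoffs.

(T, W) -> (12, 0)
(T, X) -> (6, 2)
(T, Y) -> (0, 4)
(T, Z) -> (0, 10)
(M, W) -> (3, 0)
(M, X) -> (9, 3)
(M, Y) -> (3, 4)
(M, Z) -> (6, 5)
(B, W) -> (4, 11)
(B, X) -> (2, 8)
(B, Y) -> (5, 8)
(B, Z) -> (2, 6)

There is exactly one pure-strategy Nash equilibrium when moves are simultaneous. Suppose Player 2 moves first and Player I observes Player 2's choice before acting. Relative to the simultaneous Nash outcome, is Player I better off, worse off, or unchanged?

worse off

Backward induction with Player 2 moving first.
- W: Player I compares 12, 3, 4 and picks T; Player 2 would get 0.
- X: Player I compares 6, 9, 2 and picks M; Player 2 would get 3.
- Y: Player I compares 0, 3, 5 and picks B; Player 2 would get 8.
- Z: Player I compares 0, 6, 2 and picks M; Player 2 would get 5.
Among 0, 3, 8, 5, the best is 8 at Y. Subgame-perfect outcome: (B, Y) with payoffs (5, 8).
Under simultaneous play:
Player I's best replies: W→T; X→M; Y→B; Z→M.
Player 2's best replies: T→Z; M→Z; B→W.
Only (M, Z) has each player best-responding; Nash payoffs (6, 5).
Player I earns 5 sequentially versus 6 at the Nash outcome: worse off.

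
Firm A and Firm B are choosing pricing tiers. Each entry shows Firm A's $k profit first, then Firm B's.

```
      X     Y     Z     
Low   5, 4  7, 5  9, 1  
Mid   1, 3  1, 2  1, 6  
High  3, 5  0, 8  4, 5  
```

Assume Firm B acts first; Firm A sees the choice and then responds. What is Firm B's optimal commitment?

Y

Firm A best-responds to each possible Firm B move:
- X: Firm A compares 5, 1, 3 and picks Low; Firm B would get 4.
- Y: Firm A compares 7, 1, 0 and picks Low; Firm B would get 5.
- Z: Firm A compares 9, 1, 4 and picks Low; Firm B would get 1.
Maximizing over 4, 5, 1, Firm B chooses Y. Subgame-perfect outcome: (Low, Y) with payoffs (7, 5).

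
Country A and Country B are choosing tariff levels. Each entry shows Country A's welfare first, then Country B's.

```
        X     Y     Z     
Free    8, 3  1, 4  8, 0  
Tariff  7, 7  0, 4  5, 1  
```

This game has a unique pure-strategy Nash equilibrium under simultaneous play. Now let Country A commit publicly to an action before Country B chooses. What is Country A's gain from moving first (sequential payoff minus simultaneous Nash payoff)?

6

Country B best-responds to each possible Country A move:
- Free: BR = Y, leader payoff 1.
- Tariff: BR = X, leader payoff 7.
Country A's induced payoffs are 1, 7, so Country A commits to Tariff. Subgame-perfect outcome: (Tariff, X) with payoffs (7, 7).
Now find the simultaneous Nash equilibrium.
Country A's best replies: X→Free; Y→Free; Z→Free.
Country B's best replies: Free→Y; Tariff→X.
The unique mutual best reply is (Free, Y), giving (1, 4).
Country A's commitment gain: 7 − 1 = 6.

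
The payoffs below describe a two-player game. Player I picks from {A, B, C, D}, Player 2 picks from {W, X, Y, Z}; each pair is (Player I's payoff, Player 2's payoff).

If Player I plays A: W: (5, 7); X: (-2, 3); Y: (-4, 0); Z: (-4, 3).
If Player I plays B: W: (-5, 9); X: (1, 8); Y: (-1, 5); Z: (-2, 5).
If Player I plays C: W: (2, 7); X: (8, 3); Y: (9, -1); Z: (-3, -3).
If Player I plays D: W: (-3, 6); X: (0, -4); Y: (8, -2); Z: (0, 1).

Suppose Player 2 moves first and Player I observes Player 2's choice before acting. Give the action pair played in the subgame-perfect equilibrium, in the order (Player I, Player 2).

Backward induction with Player 2 moving first.
- W: BR = A, leader payoff 7.
- X: BR = C, leader payoff 3.
- Y: BR = C, leader payoff -1.
- Z: BR = D, leader payoff 1.
Maximizing over 7, 3, -1, 1, Player 2 chooses W. Subgame-perfect outcome: (A, W) with payoffs (5, 7).

(A, W)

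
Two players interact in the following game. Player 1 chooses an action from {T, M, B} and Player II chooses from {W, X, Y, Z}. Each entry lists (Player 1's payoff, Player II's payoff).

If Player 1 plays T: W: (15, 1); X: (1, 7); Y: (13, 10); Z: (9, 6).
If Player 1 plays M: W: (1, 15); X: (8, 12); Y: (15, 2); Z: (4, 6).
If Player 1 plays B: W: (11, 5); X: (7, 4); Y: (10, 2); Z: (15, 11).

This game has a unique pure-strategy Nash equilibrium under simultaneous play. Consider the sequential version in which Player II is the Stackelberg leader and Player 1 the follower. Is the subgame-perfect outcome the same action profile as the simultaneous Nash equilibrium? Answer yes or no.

Solve by backward induction (Player II leads).
- W → Player 1 plays T (best of 15, 1, 11); Player II gets 1.
- X → Player 1 plays M (best of 1, 8, 7); Player II gets 12.
- Y → Player 1 plays M (best of 13, 15, 10); Player II gets 2.
- Z → Player 1 plays B (best of 9, 4, 15); Player II gets 11.
Among 1, 12, 2, 11, the best is 12 at X. Subgame-perfect outcome: (M, X) with payoffs (8, 12).
Under simultaneous play:
Player 1's best replies: W→T; X→M; Y→M; Z→B.
Player II's best replies: T→Y; M→W; B→Z.
Only (B, Z) has each player best-responding; Nash payoffs (15, 11).
Sequential outcome (M, X) differs from the Nash profile (B, Z).

no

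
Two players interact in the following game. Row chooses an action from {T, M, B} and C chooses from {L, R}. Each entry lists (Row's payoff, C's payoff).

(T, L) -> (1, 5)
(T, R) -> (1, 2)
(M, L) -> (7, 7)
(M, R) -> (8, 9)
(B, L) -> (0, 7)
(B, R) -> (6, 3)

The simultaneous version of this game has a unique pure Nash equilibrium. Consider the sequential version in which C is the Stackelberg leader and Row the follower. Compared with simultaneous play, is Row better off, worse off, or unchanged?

Work backward from Row's decision.
- L → Row plays M (best of 1, 7, 0); C gets 7.
- R → Row plays M (best of 1, 8, 6); C gets 9.
C's induced payoffs are 7, 9, so C commits to R. Subgame-perfect outcome: (M, R) with payoffs (8, 9).
Under simultaneous play:
Row's best replies: L→M; R→M.
C's best replies: T→L; M→R; B→L.
The unique mutual best reply is (M, R), giving (8, 9).
Row earns 8 sequentially versus 8 at the Nash outcome: unchanged.

unchanged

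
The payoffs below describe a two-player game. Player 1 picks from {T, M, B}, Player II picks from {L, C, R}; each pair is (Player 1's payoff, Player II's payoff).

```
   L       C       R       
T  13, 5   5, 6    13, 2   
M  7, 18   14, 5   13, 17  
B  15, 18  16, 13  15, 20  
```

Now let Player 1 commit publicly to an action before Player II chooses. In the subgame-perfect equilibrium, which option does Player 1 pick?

B

Solve by backward induction (Player 1 leads).
- T: BR = C, leader payoff 5.
- M: BR = L, leader payoff 7.
- B: BR = R, leader payoff 15.
Player 1's induced payoffs are 5, 7, 15, so Player 1 commits to B. Subgame-perfect outcome: (B, R) with payoffs (15, 20).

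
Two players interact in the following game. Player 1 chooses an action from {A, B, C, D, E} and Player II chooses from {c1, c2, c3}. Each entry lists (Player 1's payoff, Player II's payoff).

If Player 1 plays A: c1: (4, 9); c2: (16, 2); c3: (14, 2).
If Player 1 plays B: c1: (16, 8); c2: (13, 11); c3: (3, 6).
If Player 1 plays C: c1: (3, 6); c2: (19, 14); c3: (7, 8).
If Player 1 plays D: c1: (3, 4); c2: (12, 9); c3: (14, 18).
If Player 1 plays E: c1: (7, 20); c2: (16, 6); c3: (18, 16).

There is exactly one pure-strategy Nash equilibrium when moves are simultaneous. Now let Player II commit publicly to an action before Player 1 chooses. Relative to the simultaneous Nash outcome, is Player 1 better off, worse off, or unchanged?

Player 1 best-responds to each possible Player II move:
- c1: Player 1 compares 4, 16, 3, 3, 7 and picks B; Player II would get 8.
- c2: Player 1 compares 16, 13, 19, 12, 16 and picks C; Player II would get 14.
- c3: Player 1 compares 14, 3, 7, 14, 18 and picks E; Player II would get 16.
Maximizing over 8, 14, 16, Player II chooses c3. Subgame-perfect outcome: (E, c3) with payoffs (18, 16).
Under simultaneous play:
Player 1's best replies: c1→B; c2→C; c3→E.
Player II's best replies: A→c1; B→c2; C→c2; D→c3; E→c1.
Only (C, c2) has each player best-responding; Nash payoffs (19, 14).
Player 1 earns 18 sequentially versus 19 at the Nash outcome: worse off.

worse off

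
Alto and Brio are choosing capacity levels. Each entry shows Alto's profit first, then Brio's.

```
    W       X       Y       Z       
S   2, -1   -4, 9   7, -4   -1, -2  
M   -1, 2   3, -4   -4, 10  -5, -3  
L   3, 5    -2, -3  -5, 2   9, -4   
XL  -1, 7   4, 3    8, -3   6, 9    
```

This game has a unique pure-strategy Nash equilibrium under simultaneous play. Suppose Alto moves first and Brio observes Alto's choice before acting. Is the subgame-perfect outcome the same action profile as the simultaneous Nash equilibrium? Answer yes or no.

no

Solve by backward induction (Alto leads).
- S → Brio plays X (best of -1, 9, -4, -2); Alto gets -4.
- M → Brio plays Y (best of 2, -4, 10, -3); Alto gets -4.
- L → Brio plays W (best of 5, -3, 2, -4); Alto gets 3.
- XL → Brio plays Z (best of 7, 3, -3, 9); Alto gets 6.
Alto's induced payoffs are -4, -4, 3, 6, so Alto commits to XL. Subgame-perfect outcome: (XL, Z) with payoffs (6, 9).
Under simultaneous play:
Alto's best replies: W→L; X→XL; Y→XL; Z→L.
Brio's best replies: S→X; M→Y; L→W; XL→Z.
The unique mutual best reply is (L, W), giving (3, 5).
Sequential outcome (XL, Z) differs from the Nash profile (L, W).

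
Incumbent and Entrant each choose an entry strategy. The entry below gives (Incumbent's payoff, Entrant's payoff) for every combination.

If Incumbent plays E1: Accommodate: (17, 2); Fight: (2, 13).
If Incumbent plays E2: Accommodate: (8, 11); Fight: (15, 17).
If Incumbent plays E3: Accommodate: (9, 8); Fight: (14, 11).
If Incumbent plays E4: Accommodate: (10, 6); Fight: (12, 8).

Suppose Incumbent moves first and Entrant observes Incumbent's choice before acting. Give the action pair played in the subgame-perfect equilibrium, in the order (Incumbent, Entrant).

Entrant best-responds to each possible Incumbent move:
- E1 → Entrant plays Fight (best of 2, 13); Incumbent gets 2.
- E2 → Entrant plays Fight (best of 11, 17); Incumbent gets 15.
- E3 → Entrant plays Fight (best of 8, 11); Incumbent gets 14.
- E4 → Entrant plays Fight (best of 6, 8); Incumbent gets 12.
Maximizing over 2, 15, 14, 12, Incumbent chooses E2. Subgame-perfect outcome: (E2, Fight) with payoffs (15, 17).

(E2, Fight)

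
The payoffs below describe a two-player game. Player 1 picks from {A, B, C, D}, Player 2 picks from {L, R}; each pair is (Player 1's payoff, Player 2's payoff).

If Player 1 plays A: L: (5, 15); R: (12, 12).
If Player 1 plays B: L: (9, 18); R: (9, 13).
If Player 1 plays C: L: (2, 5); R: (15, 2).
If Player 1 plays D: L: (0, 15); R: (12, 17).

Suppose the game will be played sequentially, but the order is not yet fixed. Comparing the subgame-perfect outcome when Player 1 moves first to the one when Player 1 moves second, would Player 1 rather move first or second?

first

If Player 1 leads: Player 2's best replies are A→L, B→L, C→L, D→R; Player 1's induced payoffs 5, 9, 2, 12; outcome (D, R), payoffs (12, 17).
If Player 2 leads: Player 1's best replies are L→B, R→C; Player 2's induced payoffs 18, 2; outcome (B, L), payoffs (9, 18).
Player 1 gets 12 moving first and 9 moving second, so Player 1 prefers to move first.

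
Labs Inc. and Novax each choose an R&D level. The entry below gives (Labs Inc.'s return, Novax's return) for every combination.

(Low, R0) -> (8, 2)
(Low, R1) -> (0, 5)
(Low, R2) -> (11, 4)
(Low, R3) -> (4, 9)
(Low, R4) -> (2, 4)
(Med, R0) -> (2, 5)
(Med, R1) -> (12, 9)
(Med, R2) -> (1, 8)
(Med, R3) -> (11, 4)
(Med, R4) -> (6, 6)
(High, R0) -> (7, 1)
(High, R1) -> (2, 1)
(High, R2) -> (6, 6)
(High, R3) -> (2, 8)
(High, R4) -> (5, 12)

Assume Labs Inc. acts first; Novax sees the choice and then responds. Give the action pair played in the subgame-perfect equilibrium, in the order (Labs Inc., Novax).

Solve by backward induction (Labs Inc. leads).
- Low: Novax compares 2, 5, 4, 9, 4 and picks R3; Labs Inc. would get 4.
- Med: Novax compares 5, 9, 8, 4, 6 and picks R1; Labs Inc. would get 12.
- High: Novax compares 1, 1, 6, 8, 12 and picks R4; Labs Inc. would get 5.
Maximizing over 4, 12, 5, Labs Inc. chooses Med. Subgame-perfect outcome: (Med, R1) with payoffs (12, 9).

(Med, R1)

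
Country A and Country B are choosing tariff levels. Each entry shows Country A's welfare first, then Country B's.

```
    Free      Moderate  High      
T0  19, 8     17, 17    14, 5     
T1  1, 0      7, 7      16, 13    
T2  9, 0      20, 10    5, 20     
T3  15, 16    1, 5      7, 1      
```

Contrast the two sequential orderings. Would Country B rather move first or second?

second

If Country A leads: Country B's best replies are T0→Moderate, T1→High, T2→High, T3→Free; Country A's induced payoffs 17, 16, 5, 15; outcome (T0, Moderate), payoffs (17, 17).
If Country B leads: Country A's best replies are Free→T0, Moderate→T2, High→T1; Country B's induced payoffs 8, 10, 13; outcome (T1, High), payoffs (16, 13).
Country B gets 13 moving first and 17 moving second, so Country B prefers to move second.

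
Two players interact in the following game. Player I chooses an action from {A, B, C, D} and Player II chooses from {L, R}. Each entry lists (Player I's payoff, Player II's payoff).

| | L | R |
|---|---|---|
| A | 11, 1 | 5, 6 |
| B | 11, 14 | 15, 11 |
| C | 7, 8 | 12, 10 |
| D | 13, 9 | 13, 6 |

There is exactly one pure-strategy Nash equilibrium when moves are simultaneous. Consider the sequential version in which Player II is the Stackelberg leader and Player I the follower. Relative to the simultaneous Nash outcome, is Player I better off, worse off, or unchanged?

Work backward from Player I's decision.
- L: BR = D, leader payoff 9.
- R: BR = B, leader payoff 11.
Maximizing over 9, 11, Player II chooses R. Subgame-perfect outcome: (B, R) with payoffs (15, 11).
Now find the simultaneous Nash equilibrium.
Player I's best replies: L→D; R→B.
Player II's best replies: A→R; B→L; C→R; D→L.
The unique mutual best reply is (D, L), giving (13, 9).
Player I earns 15 sequentially versus 13 at the Nash outcome: better off.

better off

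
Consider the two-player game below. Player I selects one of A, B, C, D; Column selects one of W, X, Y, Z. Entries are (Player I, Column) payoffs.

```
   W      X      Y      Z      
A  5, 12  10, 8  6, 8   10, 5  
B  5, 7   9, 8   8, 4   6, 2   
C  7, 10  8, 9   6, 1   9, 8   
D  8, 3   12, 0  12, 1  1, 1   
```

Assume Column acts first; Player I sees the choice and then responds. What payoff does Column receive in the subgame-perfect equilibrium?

5

Solve by backward induction (Column leads).
- W: BR = D, leader payoff 3.
- X: BR = D, leader payoff 0.
- Y: BR = D, leader payoff 1.
- Z: BR = A, leader payoff 5.
Column's induced payoffs are 3, 0, 1, 5, so Column commits to Z. Subgame-perfect outcome: (A, Z) with payoffs (10, 5).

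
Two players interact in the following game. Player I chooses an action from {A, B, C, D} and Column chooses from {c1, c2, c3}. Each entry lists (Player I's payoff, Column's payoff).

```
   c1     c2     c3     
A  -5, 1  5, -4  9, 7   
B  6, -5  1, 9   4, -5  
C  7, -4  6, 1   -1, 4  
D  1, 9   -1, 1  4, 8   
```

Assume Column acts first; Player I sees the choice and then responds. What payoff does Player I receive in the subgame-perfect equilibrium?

Work backward from Player I's decision.
- c1: Player I compares -5, 6, 7, 1 and picks C; Column would get -4.
- c2: Player I compares 5, 1, 6, -1 and picks C; Column would get 1.
- c3: Player I compares 9, 4, -1, 4 and picks A; Column would get 7.
Among -4, 1, 7, the best is 7 at c3. Subgame-perfect outcome: (A, c3) with payoffs (9, 7).

9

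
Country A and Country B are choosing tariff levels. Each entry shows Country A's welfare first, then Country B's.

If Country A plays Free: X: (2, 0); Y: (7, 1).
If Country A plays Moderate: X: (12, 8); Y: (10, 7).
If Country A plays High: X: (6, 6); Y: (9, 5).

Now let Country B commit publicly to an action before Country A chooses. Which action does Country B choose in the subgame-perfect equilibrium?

X

Backward induction with Country B moving first.
- X → Country A plays Moderate (best of 2, 12, 6); Country B gets 8.
- Y → Country A plays Moderate (best of 7, 10, 9); Country B gets 7.
Among 8, 7, the best is 8 at X. Subgame-perfect outcome: (Moderate, X) with payoffs (12, 8).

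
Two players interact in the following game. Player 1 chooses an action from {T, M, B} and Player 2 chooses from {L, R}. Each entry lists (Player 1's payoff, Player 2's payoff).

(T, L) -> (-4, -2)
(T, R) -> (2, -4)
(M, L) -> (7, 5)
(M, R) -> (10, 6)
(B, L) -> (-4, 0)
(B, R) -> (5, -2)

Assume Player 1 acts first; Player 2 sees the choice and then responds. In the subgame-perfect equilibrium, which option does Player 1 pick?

M

Backward induction with Player 1 moving first.
- T: Player 2 compares -2, -4 and picks L; Player 1 would get -4.
- M: Player 2 compares 5, 6 and picks R; Player 1 would get 10.
- B: Player 2 compares 0, -2 and picks L; Player 1 would get -4.
Among -4, 10, -4, the best is 10 at M. Subgame-perfect outcome: (M, R) with payoffs (10, 6).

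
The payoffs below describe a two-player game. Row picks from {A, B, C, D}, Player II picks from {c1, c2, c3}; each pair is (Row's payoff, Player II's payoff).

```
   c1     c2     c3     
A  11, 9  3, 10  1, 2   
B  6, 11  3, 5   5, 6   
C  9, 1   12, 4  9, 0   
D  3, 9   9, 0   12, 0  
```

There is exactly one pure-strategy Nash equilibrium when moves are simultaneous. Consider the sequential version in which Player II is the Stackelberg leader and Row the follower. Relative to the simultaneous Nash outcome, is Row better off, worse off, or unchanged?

worse off

Row best-responds to each possible Player II move:
- c1: BR = A, leader payoff 9.
- c2: BR = C, leader payoff 4.
- c3: BR = D, leader payoff 0.
Player II's induced payoffs are 9, 4, 0, so Player II commits to c1. Subgame-perfect outcome: (A, c1) with payoffs (11, 9).
Under simultaneous play:
Row's best replies: c1→A; c2→C; c3→D.
Player II's best replies: A→c2; B→c1; C→c2; D→c1.
Only (C, c2) has each player best-responding; Nash payoffs (12, 4).
Row earns 11 sequentially versus 12 at the Nash outcome: worse off.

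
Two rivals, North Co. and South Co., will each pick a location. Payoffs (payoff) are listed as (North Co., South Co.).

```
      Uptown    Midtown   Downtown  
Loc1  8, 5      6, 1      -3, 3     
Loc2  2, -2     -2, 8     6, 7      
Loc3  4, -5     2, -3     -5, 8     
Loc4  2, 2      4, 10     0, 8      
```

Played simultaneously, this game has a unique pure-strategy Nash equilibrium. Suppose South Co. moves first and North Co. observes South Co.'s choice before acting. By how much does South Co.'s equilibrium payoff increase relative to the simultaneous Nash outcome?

2

Work backward from North Co.'s decision.
- Uptown → North Co. plays Loc1 (best of 8, 2, 4, 2); South Co. gets 5.
- Midtown → North Co. plays Loc1 (best of 6, -2, 2, 4); South Co. gets 1.
- Downtown → North Co. plays Loc2 (best of -3, 6, -5, 0); South Co. gets 7.
Among 5, 1, 7, the best is 7 at Downtown. Subgame-perfect outcome: (Loc2, Downtown) with payoffs (6, 7).
Under simultaneous play:
North Co.'s best replies: Uptown→Loc1; Midtown→Loc1; Downtown→Loc2.
South Co.'s best replies: Loc1→Uptown; Loc2→Midtown; Loc3→Downtown; Loc4→Midtown.
The unique mutual best reply is (Loc1, Uptown), giving (8, 5).
South Co.'s commitment gain: 7 − 5 = 2.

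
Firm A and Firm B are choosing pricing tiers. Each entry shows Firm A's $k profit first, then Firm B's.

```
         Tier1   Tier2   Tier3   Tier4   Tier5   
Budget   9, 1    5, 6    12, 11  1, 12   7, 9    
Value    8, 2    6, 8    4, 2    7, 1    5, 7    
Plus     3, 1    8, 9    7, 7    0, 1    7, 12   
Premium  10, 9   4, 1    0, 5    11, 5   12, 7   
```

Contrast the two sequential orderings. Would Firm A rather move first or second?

If Firm A leads: Firm B's best replies are Budget→Tier4, Value→Tier2, Plus→Tier5, Premium→Tier1; Firm A's induced payoffs 1, 6, 7, 10; outcome (Premium, Tier1), payoffs (10, 9).
If Firm B leads: Firm A's best replies are Tier1→Premium, Tier2→Plus, Tier3→Budget, Tier4→Premium, Tier5→Premium; Firm B's induced payoffs 9, 9, 11, 5, 7; outcome (Budget, Tier3), payoffs (12, 11).
Firm A gets 10 moving first and 12 moving second, so Firm A prefers to move second.

second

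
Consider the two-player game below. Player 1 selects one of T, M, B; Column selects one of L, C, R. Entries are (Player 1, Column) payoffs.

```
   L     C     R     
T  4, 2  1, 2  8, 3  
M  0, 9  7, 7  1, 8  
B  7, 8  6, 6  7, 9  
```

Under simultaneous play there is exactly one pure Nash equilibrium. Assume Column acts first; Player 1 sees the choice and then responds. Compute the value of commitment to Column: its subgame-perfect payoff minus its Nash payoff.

5

Solve by backward induction (Column leads).
- L: Player 1 compares 4, 0, 7 and picks B; Column would get 8.
- C: Player 1 compares 1, 7, 6 and picks M; Column would get 7.
- R: Player 1 compares 8, 1, 7 and picks T; Column would get 3.
Among 8, 7, 3, the best is 8 at L. Subgame-perfect outcome: (B, L) with payoffs (7, 8).
Now find the simultaneous Nash equilibrium.
Player 1's best replies: L→B; C→M; R→T.
Column's best replies: T→R; M→L; B→R.
The unique mutual best reply is (T, R), giving (8, 3).
Column's commitment gain: 8 − 3 = 5.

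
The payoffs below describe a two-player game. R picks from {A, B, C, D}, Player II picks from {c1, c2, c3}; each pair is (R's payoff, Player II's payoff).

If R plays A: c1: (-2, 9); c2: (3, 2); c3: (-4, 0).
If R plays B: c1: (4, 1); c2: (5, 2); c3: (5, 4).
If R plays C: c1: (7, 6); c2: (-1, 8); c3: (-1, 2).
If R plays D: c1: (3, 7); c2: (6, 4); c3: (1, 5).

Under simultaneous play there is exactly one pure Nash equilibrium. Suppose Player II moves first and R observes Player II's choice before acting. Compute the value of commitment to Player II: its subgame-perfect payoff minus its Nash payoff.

Backward induction with Player II moving first.
- c1 → R plays C (best of -2, 4, 7, 3); Player II gets 6.
- c2 → R plays D (best of 3, 5, -1, 6); Player II gets 4.
- c3 → R plays B (best of -4, 5, -1, 1); Player II gets 4.
Maximizing over 6, 4, 4, Player II chooses c1. Subgame-perfect outcome: (C, c1) with payoffs (7, 6).
Now find the simultaneous Nash equilibrium.
R's best replies: c1→C; c2→D; c3→B.
Player II's best replies: A→c1; B→c3; C→c2; D→c1.
Only (B, c3) has each player best-responding; Nash payoffs (5, 4).
Player II's commitment gain: 6 − 4 = 2.

2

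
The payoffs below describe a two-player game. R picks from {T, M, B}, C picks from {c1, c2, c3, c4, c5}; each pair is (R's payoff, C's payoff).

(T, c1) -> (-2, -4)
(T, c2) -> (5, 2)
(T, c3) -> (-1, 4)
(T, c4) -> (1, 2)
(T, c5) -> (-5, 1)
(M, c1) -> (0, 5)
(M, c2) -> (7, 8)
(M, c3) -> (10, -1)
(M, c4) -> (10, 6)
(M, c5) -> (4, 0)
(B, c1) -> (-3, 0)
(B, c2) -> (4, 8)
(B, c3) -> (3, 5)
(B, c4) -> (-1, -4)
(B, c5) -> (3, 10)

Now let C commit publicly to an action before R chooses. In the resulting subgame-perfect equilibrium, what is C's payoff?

Work backward from R's decision.
- c1: R compares -2, 0, -3 and picks M; C would get 5.
- c2: R compares 5, 7, 4 and picks M; C would get 8.
- c3: R compares -1, 10, 3 and picks M; C would get -1.
- c4: R compares 1, 10, -1 and picks M; C would get 6.
- c5: R compares -5, 4, 3 and picks M; C would get 0.
Among 5, 8, -1, 6, 0, the best is 8 at c2. Subgame-perfect outcome: (M, c2) with payoffs (7, 8).

8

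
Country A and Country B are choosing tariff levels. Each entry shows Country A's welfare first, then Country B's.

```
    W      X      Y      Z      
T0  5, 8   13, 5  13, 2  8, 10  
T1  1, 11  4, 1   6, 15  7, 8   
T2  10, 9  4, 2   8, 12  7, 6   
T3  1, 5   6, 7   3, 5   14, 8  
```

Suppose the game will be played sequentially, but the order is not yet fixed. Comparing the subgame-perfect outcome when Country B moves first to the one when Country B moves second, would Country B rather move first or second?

If Country A leads: Country B's best replies are T0→Z, T1→Y, T2→Y, T3→Z; Country A's induced payoffs 8, 6, 8, 14; outcome (T3, Z), payoffs (14, 8).
If Country B leads: Country A's best replies are W→T2, X→T0, Y→T0, Z→T3; Country B's induced payoffs 9, 5, 2, 8; outcome (T2, W), payoffs (10, 9).
Country B gets 9 moving first and 8 moving second, so Country B prefers to move first.

first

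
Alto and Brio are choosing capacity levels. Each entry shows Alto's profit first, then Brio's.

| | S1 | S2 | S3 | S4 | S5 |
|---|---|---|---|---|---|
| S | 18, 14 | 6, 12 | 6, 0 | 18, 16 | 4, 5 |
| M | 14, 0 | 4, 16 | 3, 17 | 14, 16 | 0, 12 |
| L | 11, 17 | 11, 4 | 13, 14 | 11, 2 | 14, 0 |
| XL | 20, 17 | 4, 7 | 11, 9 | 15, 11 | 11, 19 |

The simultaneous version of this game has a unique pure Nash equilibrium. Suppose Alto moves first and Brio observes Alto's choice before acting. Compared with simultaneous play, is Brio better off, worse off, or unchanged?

Brio best-responds to each possible Alto move:
- S: Brio compares 14, 12, 0, 16, 5 and picks S4; Alto would get 18.
- M: Brio compares 0, 16, 17, 16, 12 and picks S3; Alto would get 3.
- L: Brio compares 17, 4, 14, 2, 0 and picks S1; Alto would get 11.
- XL: Brio compares 17, 7, 9, 11, 19 and picks S5; Alto would get 11.
Alto's induced payoffs are 18, 3, 11, 11, so Alto commits to S. Subgame-perfect outcome: (S, S4) with payoffs (18, 16).
Under simultaneous play:
Alto's best replies: S1→XL; S2→L; S3→L; S4→S; S5→L.
Brio's best replies: S→S4; M→S3; L→S1; XL→S5.
Only (S, S4) has each player best-responding; Nash payoffs (18, 16).
Brio earns 16 sequentially versus 16 at the Nash outcome: unchanged.

unchanged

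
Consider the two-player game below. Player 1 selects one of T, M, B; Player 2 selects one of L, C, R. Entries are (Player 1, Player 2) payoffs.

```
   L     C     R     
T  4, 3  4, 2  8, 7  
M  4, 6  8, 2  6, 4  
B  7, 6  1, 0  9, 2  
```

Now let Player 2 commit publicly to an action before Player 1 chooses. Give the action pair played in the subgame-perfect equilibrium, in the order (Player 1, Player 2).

Backward induction with Player 2 moving first.
- L: BR = B, leader payoff 6.
- C: BR = M, leader payoff 2.
- R: BR = B, leader payoff 2.
Player 2's induced payoffs are 6, 2, 2, so Player 2 commits to L. Subgame-perfect outcome: (B, L) with payoffs (7, 6).

(B, L)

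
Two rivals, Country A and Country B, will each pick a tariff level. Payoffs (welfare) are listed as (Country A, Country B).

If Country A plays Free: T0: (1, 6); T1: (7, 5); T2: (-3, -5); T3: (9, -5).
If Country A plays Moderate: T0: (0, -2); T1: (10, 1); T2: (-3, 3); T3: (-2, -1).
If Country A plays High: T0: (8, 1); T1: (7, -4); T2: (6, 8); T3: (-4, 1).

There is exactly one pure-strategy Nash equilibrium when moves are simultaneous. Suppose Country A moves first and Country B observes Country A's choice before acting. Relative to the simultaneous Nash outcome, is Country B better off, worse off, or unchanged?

Solve by backward induction (Country A leads).
- Free: Country B compares 6, 5, -5, -5 and picks T0; Country A would get 1.
- Moderate: Country B compares -2, 1, 3, -1 and picks T2; Country A would get -3.
- High: Country B compares 1, -4, 8, 1 and picks T2; Country A would get 6.
Country A's induced payoffs are 1, -3, 6, so Country A commits to High. Subgame-perfect outcome: (High, T2) with payoffs (6, 8).
Under simultaneous play:
Country A's best replies: T0→High; T1→Moderate; T2→High; T3→Free.
Country B's best replies: Free→T0; Moderate→T2; High→T2.
The unique mutual best reply is (High, T2), giving (6, 8).
Country B earns 8 sequentially versus 8 at the Nash outcome: unchanged.

unchanged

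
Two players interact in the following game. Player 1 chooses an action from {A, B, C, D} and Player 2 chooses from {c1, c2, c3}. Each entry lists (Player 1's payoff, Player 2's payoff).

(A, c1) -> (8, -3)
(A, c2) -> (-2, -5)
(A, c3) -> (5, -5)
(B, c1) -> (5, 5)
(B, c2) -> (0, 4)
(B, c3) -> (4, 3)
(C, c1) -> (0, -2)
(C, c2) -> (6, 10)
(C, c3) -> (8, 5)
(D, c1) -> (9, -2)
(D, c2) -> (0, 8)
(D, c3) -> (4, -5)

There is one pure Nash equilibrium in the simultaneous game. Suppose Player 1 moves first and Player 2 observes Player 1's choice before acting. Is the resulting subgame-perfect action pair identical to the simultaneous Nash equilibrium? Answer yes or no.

no

Work backward from Player 2's decision.
- A → Player 2 plays c1 (best of -3, -5, -5); Player 1 gets 8.
- B → Player 2 plays c1 (best of 5, 4, 3); Player 1 gets 5.
- C → Player 2 plays c2 (best of -2, 10, 5); Player 1 gets 6.
- D → Player 2 plays c2 (best of -2, 8, -5); Player 1 gets 0.
Among 8, 5, 6, 0, the best is 8 at A. Subgame-perfect outcome: (A, c1) with payoffs (8, -3).
For the simultaneous game, intersect best replies.
Player 1's best replies: c1→D; c2→C; c3→C.
Player 2's best replies: A→c1; B→c1; C→c2; D→c2.
The unique mutual best reply is (C, c2), giving (6, 10).
Sequential outcome (A, c1) differs from the Nash profile (C, c2).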